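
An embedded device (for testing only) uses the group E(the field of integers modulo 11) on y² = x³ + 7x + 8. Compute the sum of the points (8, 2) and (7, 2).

(8, 2) + (7, 2). λ = (2 - 2)/(7 - 8) ≡ 0/10 mod 11. 10⁻¹ ≡ 10 (mod 11) since 10·10 = 100 ≡ 1, so λ ≡ 0.
  x = λ² - 8 - 7 = 0 - 15 ≡ 7; y = λ·(8 - 7) - 2 ≡ 9. → (7, 9)

(7, 9)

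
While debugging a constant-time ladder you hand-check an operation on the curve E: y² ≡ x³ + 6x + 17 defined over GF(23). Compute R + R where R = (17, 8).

tangent at (17, 8): λ = (3·17² + 6)/(2·8) ≡ 22/16. 16⁻¹ ≡ 13 (mod 23) since 16·13 = 208 ≡ 1, so λ ≡ 22·13 ≡ 10.
  x = λ² - 17 - 17 = 100 - 34 ≡ 20; y = λ·(17 - 20) - 8 ≡ 8. → (20, 8)

(20, 8)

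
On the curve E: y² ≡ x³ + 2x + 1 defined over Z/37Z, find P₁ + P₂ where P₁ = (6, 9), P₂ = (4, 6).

(6, 9) + (4, 6). λ = (6 - 9)/(4 - 6) ≡ 34/35 mod 37. 35⁻¹ ≡ 18 (mod 37), so λ ≡ 20.
  x = λ² - 6 - 4 = 400 - 10 ≡ 20; y = λ·(6 - 20) - 9 ≡ 7. → (20, 7)

(20, 7)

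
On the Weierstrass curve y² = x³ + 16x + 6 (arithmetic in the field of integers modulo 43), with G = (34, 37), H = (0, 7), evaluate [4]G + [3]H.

First 4G:
Double-and-add on 4 = (100)₂. Start with G = (34, 37) for the leading 1-bit.
double: tangent at (34, 37): λ = (3·34² + 16)/(2·37) ≡ 1/31. 31⁻¹ ≡ 25 (mod 43) since 31·25 = 775 ≡ 1, so λ ≡ 1·25 ≡ 25.
  x = λ² - 34 - 34 = 625 - 68 ≡ 41; y = λ·(34 - 41) - 37 ≡ 3. → (41, 3)
double: tangent at (41, 3): λ = (3·41² + 16)/(2·3) ≡ 28/6. 6⁻¹ ≡ 36 (mod 43), so λ ≡ 28·36 ≡ 19.
  x = λ² - 41 - 41 = 361 - 82 ≡ 21; y = λ·(41 - 21) - 3 ≡ 33. → (21, 33)
4G = (21, 33).
Next 3H:
Repeated addition: build up to 3H.
2H: tangent at (0, 7): λ = (3·0² + 16)/(2·7) ≡ 16/14. 14⁻¹ ≡ 40 (mod 43), so λ ≡ 16·40 ≡ 38.
  x = λ² - 0 - 0 = 1444 - 0 ≡ 25; y = λ·(0 - 25) - 7 ≡ 32. → (25, 32)
3H: (25, 32) + (0, 7). λ = (7 - 32)/(0 - 25) ≡ 18/18 mod 43. 18⁻¹ ≡ 12 (mod 43), so λ ≡ 1.
  x = λ² - 25 - 0 = 1 - 25 ≡ 19; y = λ·(25 - 19) - 32 ≡ 17. → (19, 17)
3H = (19, 17).
Finally 4G + 3H:
(21, 33) + (19, 17). λ = (17 - 33)/(19 - 21) ≡ 27/41 mod 43. 41⁻¹ ≡ 21 (mod 43) since 41·21 = 861 ≡ 1, so λ ≡ 8.
  x = λ² - 21 - 19 = 64 - 40 ≡ 24; y = λ·(21 - 24) - 33 ≡ 29. → (24, 29)

(24, 29)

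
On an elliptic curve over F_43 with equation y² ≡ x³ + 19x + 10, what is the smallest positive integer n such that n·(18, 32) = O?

2P: tangent at (18, 32): λ = (3·18² + 19)/(2·32) ≡ 2/21. 21⁻¹ ≡ 41 (mod 43) since 21·41 = 861 ≡ 1, so λ ≡ 2·41 ≡ 39.
  x = λ² - 18 - 18 = 1521 - 36 ≡ 23; y = λ·(18 - 23) - 32 ≡ 31. → (23, 31)
3P: (23, 31) + (18, 32). λ = (32 - 31)/(18 - 23) ≡ 1/38 mod 43. 38⁻¹ ≡ 17 (mod 43), so λ ≡ 17.
  x = λ² - 23 - 18 = 289 - 41 ≡ 33; y = λ·(23 - 33) - 31 ≡ 14. → (33, 14)
4P: (33, 14) + (18, 32). λ = (32 - 14)/(18 - 33) ≡ 18/28 mod 43. 28⁻¹ ≡ 20 (mod 43), so λ ≡ 16.
  x = λ² - 33 - 18 = 256 - 51 ≡ 33; y = λ·(33 - 33) - 14 ≡ 29. → (33, 29)
5P: (33, 29) + (18, 32). λ = (32 - 29)/(18 - 33) ≡ 3/28 mod 43. 28⁻¹ ≡ 20 (mod 43), so λ ≡ 17.
  x = λ² - 33 - 18 = 289 - 51 ≡ 23; y = λ·(33 - 23) - 29 ≡ 12. → (23, 12)
6P: (23, 12) + (18, 32). λ = (32 - 12)/(18 - 23) ≡ 20/38 mod 43. 38⁻¹ ≡ 17 (mod 43) since 38·17 = 646 ≡ 1, so λ ≡ 39.
  x = λ² - 23 - 18 = 1521 - 41 ≡ 18; y = λ·(23 - 18) - 12 ≡ 11. → (18, 11)
7P: (18, 11) + (18, 32): same x and y₁ ≡ -y₂, so the sum is O.
7P = O, so the order is 7.

7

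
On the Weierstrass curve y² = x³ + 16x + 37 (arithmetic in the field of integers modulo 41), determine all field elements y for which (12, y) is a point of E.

x³ + 16x + 37 = 1957 ≡ 30 (mod 41).
30 is a non-residue mod 41; no y exists.

none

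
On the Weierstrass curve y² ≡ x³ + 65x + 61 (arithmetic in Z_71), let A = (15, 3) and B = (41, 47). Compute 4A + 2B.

First 4A:
Double-and-add on 4 = (100)₂. Start with A = (15, 3) for the leading 1-bit.
double: tangent at (15, 3): λ = (3·15² + 65)/(2·3) ≡ 30/6. 6⁻¹ ≡ 12 (mod 71) since 6·12 = 72 ≡ 1, so λ ≡ 30·12 ≡ 5.
  x = λ² - 15 - 15 = 25 - 30 ≡ 66; y = λ·(15 - 66) - 3 ≡ 26. → (66, 26)
double: tangent at (66, 26): λ = (3·66² + 65)/(2·26) ≡ 69/52. 52⁻¹ ≡ 56 (mod 71) since 52·56 = 2912 ≡ 1, so λ ≡ 69·56 ≡ 30.
  x = λ² - 66 - 66 = 900 - 132 ≡ 58; y = λ·(66 - 58) - 26 ≡ 1. → (58, 1)
4A = (58, 1).
Next 2B:
Repeated addition: build up to 2B.
2B: tangent at (41, 47): λ = (3·41² + 65)/(2·47) ≡ 67/23. 23⁻¹ ≡ 34 (mod 71), so λ ≡ 67·34 ≡ 6.
  x = λ² - 41 - 41 = 36 - 82 ≡ 25; y = λ·(41 - 25) - 47 ≡ 49. → (25, 49)
2B = (25, 49).
Finally 4A + 2B:
(58, 1) + (25, 49). λ = (49 - 1)/(25 - 58) ≡ 48/38 mod 71. 38⁻¹ ≡ 43 (mod 71), so λ ≡ 5.
  x = λ² - 58 - 25 = 25 - 83 ≡ 13; y = λ·(58 - 13) - 1 ≡ 11. → (13, 11)

(13, 11)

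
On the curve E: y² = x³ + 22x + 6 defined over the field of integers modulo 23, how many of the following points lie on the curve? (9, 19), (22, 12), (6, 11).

(9, 19): 19² ≡ 16, rhs ≡ 13 → off.
(22, 12): 12² ≡ 6, rhs ≡ 6 → on.
(6, 11): 11² ≡ 6, rhs ≡ 9 → off.

1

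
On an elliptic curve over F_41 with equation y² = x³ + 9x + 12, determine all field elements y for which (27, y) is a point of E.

none

x³ + 9x + 12 = 19938 ≡ 12 (mod 41).
12 is a non-residue mod 41; no y exists.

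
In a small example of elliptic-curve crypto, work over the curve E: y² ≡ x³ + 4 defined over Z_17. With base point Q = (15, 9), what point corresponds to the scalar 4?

(6, 4)

Repeated addition: build up to 4Q.
2Q: tangent at (15, 9): λ = (3·15² + 0)/(2·9) ≡ 12/1. 1⁻¹ ≡ 1 (mod 17), so λ ≡ 12·1 ≡ 12.
  x = λ² - 15 - 15 = 144 - 30 ≡ 12; y = λ·(15 - 12) - 9 ≡ 10. → (12, 10)
3Q: (12, 10) + (15, 9). λ = (9 - 10)/(15 - 12) ≡ 16/3 mod 17. 3⁻¹ ≡ 6 (mod 17), so λ ≡ 11.
  x = λ² - 12 - 15 = 121 - 27 ≡ 9; y = λ·(12 - 9) - 10 ≡ 6. → (9, 6)
4Q: (9, 6) + (15, 9). λ = (9 - 6)/(15 - 9) ≡ 3/6 mod 17. 6⁻¹ ≡ 3 (mod 17), so λ ≡ 9.
  x = λ² - 9 - 15 = 81 - 24 ≡ 6; y = λ·(9 - 6) - 6 ≡ 4. → (6, 4)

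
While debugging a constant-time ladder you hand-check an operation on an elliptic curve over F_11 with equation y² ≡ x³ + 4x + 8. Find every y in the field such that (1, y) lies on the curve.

none

x³ + 4x + 8 = 13 ≡ 2 (mod 11).
2 is a non-residue mod 11; no y exists.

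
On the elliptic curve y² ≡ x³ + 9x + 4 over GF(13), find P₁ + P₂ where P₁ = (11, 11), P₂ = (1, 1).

(2, 11)

(11, 11) + (1, 1). λ = (1 - 11)/(1 - 11) ≡ 3/3 mod 13. 3⁻¹ ≡ 9 (mod 13), so λ ≡ 1.
  x = λ² - 11 - 1 = 1 - 12 ≡ 2; y = λ·(11 - 2) - 11 ≡ 11. → (2, 11)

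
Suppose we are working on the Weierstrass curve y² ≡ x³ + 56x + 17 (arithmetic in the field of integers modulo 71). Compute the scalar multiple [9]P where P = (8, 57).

(28, 6)

Repeated addition: build up to 9P.
2P: tangent at (8, 57): λ = (3·8² + 56)/(2·57) ≡ 35/43. 43⁻¹ ≡ 38 (mod 71), so λ ≡ 35·38 ≡ 52.
  x = λ² - 8 - 8 = 2704 - 16 ≡ 61; y = λ·(8 - 61) - 57 ≡ 27. → (61, 27)
3P: (61, 27) + (8, 57). λ = (57 - 27)/(8 - 61) ≡ 30/18 mod 71. 18⁻¹ ≡ 4 (mod 71), so λ ≡ 49.
  x = λ² - 61 - 8 = 2401 - 69 ≡ 60; y = λ·(61 - 60) - 27 ≡ 22. → (60, 22)
4P: (60, 22) + (8, 57). λ = (57 - 22)/(8 - 60) ≡ 35/19 mod 71. 19⁻¹ ≡ 15 (mod 71), so λ ≡ 28.
  x = λ² - 60 - 8 = 784 - 68 ≡ 6; y = λ·(60 - 6) - 22 ≡ 70. → (6, 70)
5P: (6, 70) + (8, 57). λ = (57 - 70)/(8 - 6) ≡ 58/2 mod 71. 2⁻¹ ≡ 36 (mod 71), so λ ≡ 29.
  x = λ² - 6 - 8 = 841 - 14 ≡ 46; y = λ·(6 - 46) - 70 ≡ 48. → (46, 48)
6P: (46, 48) + (8, 57). λ = (57 - 48)/(8 - 46) ≡ 9/33 mod 71. 33⁻¹ ≡ 28 (mod 71) since 33·28 = 924 ≡ 1, so λ ≡ 39.
  x = λ² - 46 - 8 = 1521 - 54 ≡ 47; y = λ·(46 - 47) - 48 ≡ 55. → (47, 55)
7P: (47, 55) + (8, 57). λ = (57 - 55)/(8 - 47) ≡ 2/32 mod 71. 32⁻¹ ≡ 20 (mod 71) since 32·20 = 640 ≡ 1, so λ ≡ 40.
  x = λ² - 47 - 8 = 1600 - 55 ≡ 54; y = λ·(47 - 54) - 55 ≡ 20. → (54, 20)
8P: (54, 20) + (8, 57). λ = (57 - 20)/(8 - 54) ≡ 37/25 mod 71. 25⁻¹ ≡ 54 (mod 71) since 25·54 = 1350 ≡ 1, so λ ≡ 10.
  x = λ² - 54 - 8 = 100 - 62 ≡ 38; y = λ·(54 - 38) - 20 ≡ 69. → (38, 69)
9P: (38, 69) + (8, 57). λ = (57 - 69)/(8 - 38) ≡ 59/41 mod 71. 41⁻¹ ≡ 26 (mod 71) since 41·26 = 1066 ≡ 1, so λ ≡ 43.
  x = λ² - 38 - 8 = 1849 - 46 ≡ 28; y = λ·(38 - 28) - 69 ≡ 6. → (28, 6)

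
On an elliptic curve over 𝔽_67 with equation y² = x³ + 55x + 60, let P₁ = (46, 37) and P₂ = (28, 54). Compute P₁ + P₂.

(52, 58)

(46, 37) + (28, 54). λ = (54 - 37)/(28 - 46) ≡ 17/49 mod 67. 49⁻¹ ≡ 26 (mod 67), so λ ≡ 40.
  x = λ² - 46 - 28 = 1600 - 74 ≡ 52; y = λ·(46 - 52) - 37 ≡ 58. → (52, 58)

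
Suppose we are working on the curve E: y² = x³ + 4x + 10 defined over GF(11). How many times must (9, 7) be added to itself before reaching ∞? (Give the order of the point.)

5

2P: tangent at (9, 7): λ = (3·9² + 4)/(2·7) ≡ 5/3. 3⁻¹ ≡ 4 (mod 11) since 3·4 = 12 ≡ 1, so λ ≡ 5·4 ≡ 9.
  x = λ² - 9 - 9 = 81 - 18 ≡ 8; y = λ·(9 - 8) - 7 ≡ 2. → (8, 2)
3P: (8, 2) + (9, 7). λ = (7 - 2)/(9 - 8) ≡ 5/1 mod 11. 1⁻¹ ≡ 1 (mod 11), so λ ≡ 5.
  x = λ² - 8 - 9 = 25 - 17 ≡ 8; y = λ·(8 - 8) - 2 ≡ 9. → (8, 9)
4P: (8, 9) + (9, 7). λ = (7 - 9)/(9 - 8) ≡ 9/1 mod 11. 1⁻¹ ≡ 1 (mod 11) since 1·1 = 1 ≡ 1, so λ ≡ 9.
  x = λ² - 8 - 9 = 81 - 17 ≡ 9; y = λ·(8 - 9) - 9 ≡ 4. → (9, 4)
5P: (9, 4) + (9, 7): same x and y₁ ≡ -y₂, so the sum is ∞.
5P = ∞, so the order is 5.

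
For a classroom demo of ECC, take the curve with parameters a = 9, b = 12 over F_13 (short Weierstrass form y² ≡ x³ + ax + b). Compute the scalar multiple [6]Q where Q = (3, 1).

(9, 4)

Double-and-add on 6 = (110)₂. Start with Q = (3, 1) for the leading 1-bit.
double: tangent at (3, 1): λ = (3·3² + 9)/(2·1) ≡ 10/2. 2⁻¹ ≡ 7 (mod 13) since 2·7 = 14 ≡ 1, so λ ≡ 10·7 ≡ 5.
  x = λ² - 3 - 3 = 25 - 6 ≡ 6; y = λ·(3 - 6) - 1 ≡ 10. → (6, 10)
add Q: (6, 10) + (3, 1). λ = (1 - 10)/(3 - 6) ≡ 4/10 mod 13. 10⁻¹ ≡ 4 (mod 13), so λ ≡ 3.
  x = λ² - 6 - 3 = 9 - 9 ≡ 0; y = λ·(6 - 0) - 10 ≡ 8. → (0, 8)
double: tangent at (0, 8): λ = (3·0² + 9)/(2·8) ≡ 9/3. 3⁻¹ ≡ 9 (mod 13), so λ ≡ 9·9 ≡ 3.
  x = λ² - 0 - 0 = 9 - 0 ≡ 9; y = λ·(0 - 9) - 8 ≡ 4. → (9, 4)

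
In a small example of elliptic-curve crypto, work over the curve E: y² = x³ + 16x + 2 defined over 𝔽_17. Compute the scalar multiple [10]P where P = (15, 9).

(12, 16)

Repeated addition: build up to 10P.
2P: tangent at (15, 9): λ = (3·15² + 16)/(2·9) ≡ 11/1. 1⁻¹ ≡ 1 (mod 17) since 1·1 = 1 ≡ 1, so λ ≡ 11·1 ≡ 11.
  x = λ² - 15 - 15 = 121 - 30 ≡ 6; y = λ·(15 - 6) - 9 ≡ 5. → (6, 5)
3P: (6, 5) + (15, 9). λ = (9 - 5)/(15 - 6) ≡ 4/9 mod 17. 9⁻¹ ≡ 2 (mod 17) since 9·2 = 18 ≡ 1, so λ ≡ 8.
  x = λ² - 6 - 15 = 64 - 21 ≡ 9; y = λ·(6 - 9) - 5 ≡ 5. → (9, 5)
4P: (9, 5) + (15, 9). λ = (9 - 5)/(15 - 9) ≡ 4/6 mod 17. 6⁻¹ ≡ 3 (mod 17) since 6·3 = 18 ≡ 1, so λ ≡ 12.
  x = λ² - 9 - 15 = 144 - 24 ≡ 1; y = λ·(9 - 1) - 5 ≡ 6. → (1, 6)
5P: (1, 6) + (15, 9). λ = (9 - 6)/(15 - 1) ≡ 3/14 mod 17. 14⁻¹ ≡ 11 (mod 17), so λ ≡ 16.
  x = λ² - 1 - 15 = 256 - 16 ≡ 2; y = λ·(1 - 2) - 6 ≡ 12. → (2, 12)
6P: (2, 12) + (15, 9). λ = (9 - 12)/(15 - 2) ≡ 14/13 mod 17. 13⁻¹ ≡ 4 (mod 17), so λ ≡ 5.
  x = λ² - 2 - 15 = 25 - 17 ≡ 8; y = λ·(2 - 8) - 12 ≡ 9. → (8, 9)
7P: (8, 9) + (15, 9). λ = (9 - 9)/(15 - 8) ≡ 0/7 mod 17. 7⁻¹ ≡ 5 (mod 17) since 7·5 = 35 ≡ 1, so λ ≡ 0.
  x = λ² - 8 - 15 = 0 - 23 ≡ 11; y = λ·(8 - 11) - 9 ≡ 8. → (11, 8)
8P: (11, 8) + (15, 9). λ = (9 - 8)/(15 - 11) ≡ 1/4 mod 17. 4⁻¹ ≡ 13 (mod 17), so λ ≡ 13.
  x = λ² - 11 - 15 = 169 - 26 ≡ 7; y = λ·(11 - 7) - 8 ≡ 10. → (7, 10)
9P: (7, 10) + (15, 9). λ = (9 - 10)/(15 - 7) ≡ 16/8 mod 17. 8⁻¹ ≡ 15 (mod 17) since 8·15 = 120 ≡ 1, so λ ≡ 2.
  x = λ² - 7 - 15 = 4 - 22 ≡ 16; y = λ·(7 - 16) - 10 ≡ 6. → (16, 6)
10P: (16, 6) + (15, 9). λ = (9 - 6)/(15 - 16) ≡ 3/16 mod 17. 16⁻¹ ≡ 16 (mod 17) since 16·16 = 256 ≡ 1, so λ ≡ 14.
  x = λ² - 16 - 15 = 196 - 31 ≡ 12; y = λ·(16 - 12) - 6 ≡ 16. → (12, 16)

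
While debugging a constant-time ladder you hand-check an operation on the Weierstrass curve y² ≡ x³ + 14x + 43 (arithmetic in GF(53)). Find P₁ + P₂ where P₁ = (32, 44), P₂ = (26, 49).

(32, 44) + (26, 49). λ = (49 - 44)/(26 - 32) ≡ 5/47 mod 53. 47⁻¹ ≡ 44 (mod 53), so λ ≡ 8.
  x = λ² - 32 - 26 = 64 - 58 ≡ 6; y = λ·(32 - 6) - 44 ≡ 5. → (6, 5)

(6, 5)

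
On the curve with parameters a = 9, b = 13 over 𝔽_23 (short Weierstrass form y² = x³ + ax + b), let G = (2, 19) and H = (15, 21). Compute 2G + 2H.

First 2G:
Repeated addition: build up to 2G.
2G: tangent at (2, 19): λ = (3·2² + 9)/(2·19) ≡ 21/15. 15⁻¹ ≡ 20 (mod 23), so λ ≡ 21·20 ≡ 6.
  x = λ² - 2 - 2 = 36 - 4 ≡ 9; y = λ·(2 - 9) - 19 ≡ 8. → (9, 8)
2G = (9, 8).
Next 2H:
Repeated addition: build up to 2H.
2H: tangent at (15, 21): λ = (3·15² + 9)/(2·21) ≡ 17/19. 19⁻¹ ≡ 17 (mod 23), so λ ≡ 17·17 ≡ 13.
  x = λ² - 15 - 15 = 169 - 30 ≡ 1; y = λ·(15 - 1) - 21 ≡ 0. → (1, 0)
2H = (1, 0).
Finally 2G + 2H:
(9, 8) + (1, 0). λ = (0 - 8)/(1 - 9) ≡ 15/15 mod 23. 15⁻¹ ≡ 20 (mod 23), so λ ≡ 1.
  x = λ² - 9 - 1 = 1 - 10 ≡ 14; y = λ·(9 - 14) - 8 ≡ 10. → (14, 10)

(14, 10)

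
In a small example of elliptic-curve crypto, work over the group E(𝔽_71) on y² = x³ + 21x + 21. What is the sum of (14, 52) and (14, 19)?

O

The two points share x = 14 and their y-coordinates satisfy 52 + 19 ≡ 0 (mod 71), so they are inverses. Their sum is O.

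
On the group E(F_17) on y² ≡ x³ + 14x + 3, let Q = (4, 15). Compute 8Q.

Double-and-add on 8 = (1000)₂. Start with Q = (4, 15) for the leading 1-bit.
double: tangent at (4, 15): λ = (3·4² + 14)/(2·15) ≡ 11/13. 13⁻¹ ≡ 4 (mod 17) since 13·4 = 52 ≡ 1, so λ ≡ 11·4 ≡ 10.
  x = λ² - 4 - 4 = 100 - 8 ≡ 7; y = λ·(4 - 7) - 15 ≡ 6. → (7, 6)
double: tangent at (7, 6): λ = (3·7² + 14)/(2·6) ≡ 8/12. 12⁻¹ ≡ 10 (mod 17), so λ ≡ 8·10 ≡ 12.
  x = λ² - 7 - 7 = 144 - 14 ≡ 11; y = λ·(7 - 11) - 6 ≡ 14. → (11, 14)
double: tangent at (11, 14): λ = (3·11² + 14)/(2·14) ≡ 3/11. 11⁻¹ ≡ 14 (mod 17), so λ ≡ 3·14 ≡ 8.
  x = λ² - 11 - 11 = 64 - 22 ≡ 8; y = λ·(11 - 8) - 14 ≡ 10. → (8, 10)

(8, 10)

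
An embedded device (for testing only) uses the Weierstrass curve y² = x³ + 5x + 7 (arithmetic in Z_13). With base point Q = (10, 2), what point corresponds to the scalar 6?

(5, 1)

Repeated addition: build up to 6Q.
2Q: tangent at (10, 2): λ = (3·10² + 5)/(2·2) ≡ 6/4. 4⁻¹ ≡ 10 (mod 13), so λ ≡ 6·10 ≡ 8.
  x = λ² - 10 - 10 = 64 - 20 ≡ 5; y = λ·(10 - 5) - 2 ≡ 12. → (5, 12)
3Q: (5, 12) + (10, 2). λ = (2 - 12)/(10 - 5) ≡ 3/5 mod 13. 5⁻¹ ≡ 8 (mod 13), so λ ≡ 11.
  x = λ² - 5 - 10 = 121 - 15 ≡ 2; y = λ·(5 - 2) - 12 ≡ 8. → (2, 8)
4Q: (2, 8) + (10, 2). λ = (2 - 8)/(10 - 2) ≡ 7/8 mod 13. 8⁻¹ ≡ 5 (mod 13) since 8·5 = 40 ≡ 1, so λ ≡ 9.
  x = λ² - 2 - 10 = 81 - 12 ≡ 4; y = λ·(2 - 4) - 8 ≡ 0. → (4, 0)
5Q: (4, 0) + (10, 2). λ = (2 - 0)/(10 - 4) ≡ 2/6 mod 13. 6⁻¹ ≡ 11 (mod 13) since 6·11 = 66 ≡ 1, so λ ≡ 9.
  x = λ² - 4 - 10 = 81 - 14 ≡ 2; y = λ·(4 - 2) - 0 ≡ 5. → (2, 5)
6Q: (2, 5) + (10, 2). λ = (2 - 5)/(10 - 2) ≡ 10/8 mod 13. 8⁻¹ ≡ 5 (mod 13), so λ ≡ 11.
  x = λ² - 2 - 10 = 121 - 12 ≡ 5; y = λ·(2 - 5) - 5 ≡ 1. → (5, 1)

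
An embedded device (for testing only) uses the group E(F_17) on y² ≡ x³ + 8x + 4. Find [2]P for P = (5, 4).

(6, 9)

tangent at (5, 4): λ = (3·5² + 8)/(2·4) ≡ 15/8. 8⁻¹ ≡ 15 (mod 17) since 8·15 = 120 ≡ 1, so λ ≡ 15·15 ≡ 4.
  x = λ² - 5 - 5 = 16 - 10 ≡ 6; y = λ·(5 - 6) - 4 ≡ 9. → (6, 9)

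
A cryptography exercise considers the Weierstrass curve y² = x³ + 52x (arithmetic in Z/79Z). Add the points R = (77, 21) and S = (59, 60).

(77, 21) + (59, 60). λ = (60 - 21)/(59 - 77) ≡ 39/61 mod 79. 61⁻¹ ≡ 57 (mod 79), so λ ≡ 11.
  x = λ² - 77 - 59 = 121 - 136 ≡ 64; y = λ·(77 - 64) - 21 ≡ 43. → (64, 43)

(64, 43)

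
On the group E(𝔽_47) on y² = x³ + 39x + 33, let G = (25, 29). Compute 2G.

tangent at (25, 29): λ = (3·25² + 39)/(2·29) ≡ 34/11. 11⁻¹ ≡ 30 (mod 47) since 11·30 = 330 ≡ 1, so λ ≡ 34·30 ≡ 33.
  x = λ² - 25 - 25 = 1089 - 50 ≡ 5; y = λ·(25 - 5) - 29 ≡ 20. → (5, 20)

(5, 20)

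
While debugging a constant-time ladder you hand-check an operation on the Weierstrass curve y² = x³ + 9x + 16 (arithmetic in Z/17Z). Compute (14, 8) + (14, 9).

O

The two points share x = 14 and their y-coordinates satisfy 8 + 9 ≡ 0 (mod 17), so they are inverses. Their sum is 𝒪.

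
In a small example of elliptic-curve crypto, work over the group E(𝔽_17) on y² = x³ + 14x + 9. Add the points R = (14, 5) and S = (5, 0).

(13, 5)

(14, 5) + (5, 0). λ = (0 - 5)/(5 - 14) ≡ 12/8 mod 17. 8⁻¹ ≡ 15 (mod 17), so λ ≡ 10.
  x = λ² - 14 - 5 = 100 - 19 ≡ 13; y = λ·(14 - 13) - 5 ≡ 5. → (13, 5)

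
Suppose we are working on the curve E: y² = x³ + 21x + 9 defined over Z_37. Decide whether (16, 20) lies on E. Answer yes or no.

y² = 20² ≡ 30; x³ + 21x + 9 = 4441 ≡ 1 (mod 37). 30 ≠ 1.

no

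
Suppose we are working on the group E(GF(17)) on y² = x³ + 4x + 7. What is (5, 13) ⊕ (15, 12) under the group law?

(5, 4)

(5, 13) + (15, 12). λ = (12 - 13)/(15 - 5) ≡ 16/10 mod 17. 10⁻¹ ≡ 12 (mod 17) since 10·12 = 120 ≡ 1, so λ ≡ 5.
  x = λ² - 5 - 15 = 25 - 20 ≡ 5; y = λ·(5 - 5) - 13 ≡ 4. → (5, 4)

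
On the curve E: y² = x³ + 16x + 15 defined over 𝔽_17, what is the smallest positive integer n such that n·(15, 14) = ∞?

2P: tangent at (15, 14): λ = (3·15² + 16)/(2·14) ≡ 11/11. 11⁻¹ ≡ 14 (mod 17), so λ ≡ 11·14 ≡ 1.
  x = λ² - 15 - 15 = 1 - 30 ≡ 5; y = λ·(15 - 5) - 14 ≡ 13. → (5, 13)
3P: (5, 13) + (15, 14). λ = (14 - 13)/(15 - 5) ≡ 1/10 mod 17. 10⁻¹ ≡ 12 (mod 17) since 10·12 = 120 ≡ 1, so λ ≡ 12.
  x = λ² - 5 - 15 = 144 - 20 ≡ 5; y = λ·(5 - 5) - 13 ≡ 4. → (5, 4)
4P: (5, 4) + (15, 14). λ = (14 - 4)/(15 - 5) ≡ 10/10 mod 17. 10⁻¹ ≡ 12 (mod 17) since 10·12 = 120 ≡ 1, so λ ≡ 1.
  x = λ² - 5 - 15 = 1 - 20 ≡ 15; y = λ·(5 - 15) - 4 ≡ 3. → (15, 3)
5P: (15, 3) + (15, 14): same x and y₁ ≡ -y₂, so the sum is ∞.
5P = ∞, so the order is 5.

5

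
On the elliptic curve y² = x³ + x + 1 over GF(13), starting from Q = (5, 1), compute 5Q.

(12, 8)

Repeated addition: build up to 5Q.
2Q: tangent at (5, 1): λ = (3·5² + 1)/(2·1) ≡ 11/2. 2⁻¹ ≡ 7 (mod 13), so λ ≡ 11·7 ≡ 12.
  x = λ² - 5 - 5 = 144 - 10 ≡ 4; y = λ·(5 - 4) - 1 ≡ 11. → (4, 11)
3Q: (4, 11) + (5, 1). λ = (1 - 11)/(5 - 4) ≡ 3/1 mod 13. 1⁻¹ ≡ 1 (mod 13), so λ ≡ 3.
  x = λ² - 4 - 5 = 9 - 9 ≡ 0; y = λ·(4 - 0) - 11 ≡ 1. → (0, 1)
4Q: (0, 1) + (5, 1). λ = (1 - 1)/(5 - 0) ≡ 0/5 mod 13. 5⁻¹ ≡ 8 (mod 13), so λ ≡ 0.
  x = λ² - 0 - 5 = 0 - 5 ≡ 8; y = λ·(0 - 8) - 1 ≡ 12. → (8, 12)
5Q: (8, 12) + (5, 1). λ = (1 - 12)/(5 - 8) ≡ 2/10 mod 13. 10⁻¹ ≡ 4 (mod 13) since 10·4 = 40 ≡ 1, so λ ≡ 8.
  x = λ² - 8 - 5 = 64 - 13 ≡ 12; y = λ·(8 - 12) - 12 ≡ 8. → (12, 8)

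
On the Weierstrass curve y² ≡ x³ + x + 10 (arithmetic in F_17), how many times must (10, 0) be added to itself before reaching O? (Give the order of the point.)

2P: (10, 0) + (10, 0): same x and y₁ ≡ -y₂, so the sum is O.
2P = O, so the order is 2.

2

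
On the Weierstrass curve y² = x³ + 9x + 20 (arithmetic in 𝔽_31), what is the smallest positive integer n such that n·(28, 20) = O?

2P: tangent at (28, 20): λ = (3·28² + 9)/(2·20) ≡ 5/9. 9⁻¹ ≡ 7 (mod 31), so λ ≡ 5·7 ≡ 4.
  x = λ² - 28 - 28 = 16 - 56 ≡ 22; y = λ·(28 - 22) - 20 ≡ 4. → (22, 4)
3P: (22, 4) + (28, 20). λ = (20 - 4)/(28 - 22) ≡ 16/6 mod 31. 6⁻¹ ≡ 26 (mod 31), so λ ≡ 13.
  x = λ² - 22 - 28 = 169 - 50 ≡ 26; y = λ·(22 - 26) - 4 ≡ 6. → (26, 6)
4P: (26, 6) + (28, 20). λ = (20 - 6)/(28 - 26) ≡ 14/2 mod 31. 2⁻¹ ≡ 16 (mod 31), so λ ≡ 7.
  x = λ² - 26 - 28 = 49 - 54 ≡ 26; y = λ·(26 - 26) - 6 ≡ 25. → (26, 25)
5P: (26, 25) + (28, 20). λ = (20 - 25)/(28 - 26) ≡ 26/2 mod 31. 2⁻¹ ≡ 16 (mod 31), so λ ≡ 13.
  x = λ² - 26 - 28 = 169 - 54 ≡ 22; y = λ·(26 - 22) - 25 ≡ 27. → (22, 27)
6P: (22, 27) + (28, 20). λ = (20 - 27)/(28 - 22) ≡ 24/6 mod 31. 6⁻¹ ≡ 26 (mod 31) since 6·26 = 156 ≡ 1, so λ ≡ 4.
  x = λ² - 22 - 28 = 16 - 50 ≡ 28; y = λ·(22 - 28) - 27 ≡ 11. → (28, 11)
7P: (28, 11) + (28, 20): same x and y₁ ≡ -y₂, so the sum is O.
7P = O, so the order is 7.

7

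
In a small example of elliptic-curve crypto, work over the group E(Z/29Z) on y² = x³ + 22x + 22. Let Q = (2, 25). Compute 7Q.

Repeated addition: build up to 7Q.
2Q: tangent at (2, 25): λ = (3·2² + 22)/(2·25) ≡ 5/21. 21⁻¹ ≡ 18 (mod 29), so λ ≡ 5·18 ≡ 3.
  x = λ² - 2 - 2 = 9 - 4 ≡ 5; y = λ·(2 - 5) - 25 ≡ 24. → (5, 24)
3Q: (5, 24) + (2, 25). λ = (25 - 24)/(2 - 5) ≡ 1/26 mod 29. 26⁻¹ ≡ 19 (mod 29), so λ ≡ 19.
  x = λ² - 5 - 2 = 361 - 7 ≡ 6; y = λ·(5 - 6) - 24 ≡ 15. → (6, 15)
4Q: (6, 15) + (2, 25). λ = (25 - 15)/(2 - 6) ≡ 10/25 mod 29. 25⁻¹ ≡ 7 (mod 29), so λ ≡ 12.
  x = λ² - 6 - 2 = 144 - 8 ≡ 20; y = λ·(6 - 20) - 15 ≡ 20. → (20, 20)
5Q: (20, 20) + (2, 25). λ = (25 - 20)/(2 - 20) ≡ 5/11 mod 29. 11⁻¹ ≡ 8 (mod 29), so λ ≡ 11.
  x = λ² - 20 - 2 = 121 - 22 ≡ 12; y = λ·(20 - 12) - 20 ≡ 10. → (12, 10)
6Q: (12, 10) + (2, 25). λ = (25 - 10)/(2 - 12) ≡ 15/19 mod 29. 19⁻¹ ≡ 26 (mod 29), so λ ≡ 13.
  x = λ² - 12 - 2 = 169 - 14 ≡ 10; y = λ·(12 - 10) - 10 ≡ 16. → (10, 16)
7Q: (10, 16) + (2, 25). λ = (25 - 16)/(2 - 10) ≡ 9/21 mod 29. 21⁻¹ ≡ 18 (mod 29) since 21·18 = 378 ≡ 1, so λ ≡ 17.
  x = λ² - 10 - 2 = 289 - 12 ≡ 16; y = λ·(10 - 16) - 16 ≡ 27. → (16, 27)

(16, 27)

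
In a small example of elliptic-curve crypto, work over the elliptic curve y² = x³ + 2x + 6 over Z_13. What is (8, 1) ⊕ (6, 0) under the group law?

(9, 5)

(8, 1) + (6, 0). λ = (0 - 1)/(6 - 8) ≡ 12/11 mod 13. 11⁻¹ ≡ 6 (mod 13) since 11·6 = 66 ≡ 1, so λ ≡ 7.
  x = λ² - 8 - 6 = 49 - 14 ≡ 9; y = λ·(8 - 9) - 1 ≡ 5. → (9, 5)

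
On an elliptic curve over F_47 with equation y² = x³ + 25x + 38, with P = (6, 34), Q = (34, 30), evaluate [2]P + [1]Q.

(38, 20)

First 2P:
Repeated addition: build up to 2P.
2P: tangent at (6, 34): λ = (3·6² + 25)/(2·34) ≡ 39/21. 21⁻¹ ≡ 9 (mod 47) since 21·9 = 189 ≡ 1, so λ ≡ 39·9 ≡ 22.
  x = λ² - 6 - 6 = 484 - 12 ≡ 2; y = λ·(6 - 2) - 34 ≡ 7. → (2, 7)
2P = (2, 7).
Finally 2P + Q:
(2, 7) + (34, 30). λ = (30 - 7)/(34 - 2) ≡ 23/32 mod 47. 32⁻¹ ≡ 25 (mod 47), so λ ≡ 11.
  x = λ² - 2 - 34 = 121 - 36 ≡ 38; y = λ·(2 - 38) - 7 ≡ 20. → (38, 20)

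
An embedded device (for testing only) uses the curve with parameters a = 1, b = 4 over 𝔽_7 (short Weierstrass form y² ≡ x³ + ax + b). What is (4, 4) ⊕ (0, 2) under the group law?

(4, 4) + (0, 2). λ = (2 - 4)/(0 - 4) ≡ 5/3 mod 7. 3⁻¹ ≡ 5 (mod 7) since 3·5 = 15 ≡ 1, so λ ≡ 4.
  x = λ² - 4 - 0 = 16 - 4 ≡ 5; y = λ·(4 - 5) - 4 ≡ 6. → (5, 6)

(5, 6)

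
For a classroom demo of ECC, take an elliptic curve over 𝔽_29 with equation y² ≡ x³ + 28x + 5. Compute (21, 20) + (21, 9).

The two points share x = 21 and their y-coordinates satisfy 20 + 9 ≡ 0 (mod 29), so they are inverses. Their sum is ∞.

O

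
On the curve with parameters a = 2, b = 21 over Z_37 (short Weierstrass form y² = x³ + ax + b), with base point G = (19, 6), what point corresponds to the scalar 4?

(30, 16)

Double-and-add on 4 = (100)₂. Start with G = (19, 6) for the leading 1-bit.
double: tangent at (19, 6): λ = (3·19² + 2)/(2·6) ≡ 12/12. 12⁻¹ ≡ 34 (mod 37), so λ ≡ 12·34 ≡ 1.
  x = λ² - 19 - 19 = 1 - 38 ≡ 0; y = λ·(19 - 0) - 6 ≡ 13. → (0, 13)
double: tangent at (0, 13): λ = (3·0² + 2)/(2·13) ≡ 2/26. 26⁻¹ ≡ 10 (mod 37) since 26·10 = 260 ≡ 1, so λ ≡ 2·10 ≡ 20.
  x = λ² - 0 - 0 = 400 - 0 ≡ 30; y = λ·(0 - 30) - 13 ≡ 16. → (30, 16)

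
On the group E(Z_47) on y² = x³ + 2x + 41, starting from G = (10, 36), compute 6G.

Double-and-add on 6 = (110)₂. Start with G = (10, 36) for the leading 1-bit.
double: tangent at (10, 36): λ = (3·10² + 2)/(2·36) ≡ 20/25. 25⁻¹ ≡ 32 (mod 47), so λ ≡ 20·32 ≡ 29.
  x = λ² - 10 - 10 = 841 - 20 ≡ 22; y = λ·(10 - 22) - 36 ≡ 39. → (22, 39)
add G: (22, 39) + (10, 36). λ = (36 - 39)/(10 - 22) ≡ 44/35 mod 47. 35⁻¹ ≡ 43 (mod 47), so λ ≡ 12.
  x = λ² - 22 - 10 = 144 - 32 ≡ 18; y = λ·(22 - 18) - 39 ≡ 9. → (18, 9)
double: tangent at (18, 9): λ = (3·18² + 2)/(2·9) ≡ 34/18. 18⁻¹ ≡ 34 (mod 47), so λ ≡ 34·34 ≡ 28.
  x = λ² - 18 - 18 = 784 - 36 ≡ 43; y = λ·(18 - 43) - 9 ≡ 43. → (43, 43)

(43, 43)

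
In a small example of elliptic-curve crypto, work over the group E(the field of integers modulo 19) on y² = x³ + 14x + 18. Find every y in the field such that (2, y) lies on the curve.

x³ + 14x + 18 = 54 ≡ 16 (mod 19).
Square roots of 16 mod 19: 4 and 15 (since 4² = 16 ≡ 16).

4, 15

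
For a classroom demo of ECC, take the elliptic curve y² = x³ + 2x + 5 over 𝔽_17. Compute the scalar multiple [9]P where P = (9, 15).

(2, 0)

Repeated addition: build up to 9P.
2P: tangent at (9, 15): λ = (3·9² + 2)/(2·15) ≡ 7/13. 13⁻¹ ≡ 4 (mod 17), so λ ≡ 7·4 ≡ 11.
  x = λ² - 9 - 9 = 121 - 18 ≡ 1; y = λ·(9 - 1) - 15 ≡ 5. → (1, 5)
3P: (1, 5) + (9, 15). λ = (15 - 5)/(9 - 1) ≡ 10/8 mod 17. 8⁻¹ ≡ 15 (mod 17), so λ ≡ 14.
  x = λ² - 1 - 9 = 196 - 10 ≡ 16; y = λ·(1 - 16) - 5 ≡ 6. → (16, 6)
4P: (16, 6) + (9, 15). λ = (15 - 6)/(9 - 16) ≡ 9/10 mod 17. 10⁻¹ ≡ 12 (mod 17) since 10·12 = 120 ≡ 1, so λ ≡ 6.
  x = λ² - 16 - 9 = 36 - 25 ≡ 11; y = λ·(16 - 11) - 6 ≡ 7. → (11, 7)
5P: (11, 7) + (9, 15). λ = (15 - 7)/(9 - 11) ≡ 8/15 mod 17. 15⁻¹ ≡ 8 (mod 17) since 15·8 = 120 ≡ 1, so λ ≡ 13.
  x = λ² - 11 - 9 = 169 - 20 ≡ 13; y = λ·(11 - 13) - 7 ≡ 1. → (13, 1)
6P: (13, 1) + (9, 15). λ = (15 - 1)/(9 - 13) ≡ 14/13 mod 17. 13⁻¹ ≡ 4 (mod 17), so λ ≡ 5.
  x = λ² - 13 - 9 = 25 - 22 ≡ 3; y = λ·(13 - 3) - 1 ≡ 15. → (3, 15)
7P: (3, 15) + (9, 15). λ = (15 - 15)/(9 - 3) ≡ 0/6 mod 17. 6⁻¹ ≡ 3 (mod 17), so λ ≡ 0.
  x = λ² - 3 - 9 = 0 - 12 ≡ 5; y = λ·(3 - 5) - 15 ≡ 2. → (5, 2)
8P: (5, 2) + (9, 15). λ = (15 - 2)/(9 - 5) ≡ 13/4 mod 17. 4⁻¹ ≡ 13 (mod 17) since 4·13 = 52 ≡ 1, so λ ≡ 16.
  x = λ² - 5 - 9 = 256 - 14 ≡ 4; y = λ·(5 - 4) - 2 ≡ 14. → (4, 14)
9P: (4, 14) + (9, 15). λ = (15 - 14)/(9 - 4) ≡ 1/5 mod 17. 5⁻¹ ≡ 7 (mod 17) since 5·7 = 35 ≡ 1, so λ ≡ 7.
  x = λ² - 4 - 9 = 49 - 13 ≡ 2; y = λ·(4 - 2) - 14 ≡ 0. → (2, 0)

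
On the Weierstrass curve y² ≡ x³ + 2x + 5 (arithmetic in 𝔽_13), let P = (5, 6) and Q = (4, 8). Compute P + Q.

(5, 6) + (4, 8). λ = (8 - 6)/(4 - 5) ≡ 2/12 mod 13. 12⁻¹ ≡ 12 (mod 13) since 12·12 = 144 ≡ 1, so λ ≡ 11.
  x = λ² - 5 - 4 = 121 - 9 ≡ 8; y = λ·(5 - 8) - 6 ≡ 0. → (8, 0)

(8, 0)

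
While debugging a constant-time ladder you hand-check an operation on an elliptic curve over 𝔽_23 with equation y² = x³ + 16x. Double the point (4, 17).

tangent at (4, 17): λ = (3·4² + 16)/(2·17) ≡ 18/11. 11⁻¹ ≡ 21 (mod 23), so λ ≡ 18·21 ≡ 10.
  x = λ² - 4 - 4 = 100 - 8 ≡ 0; y = λ·(4 - 0) - 17 ≡ 0. → (0, 0)

(0, 0)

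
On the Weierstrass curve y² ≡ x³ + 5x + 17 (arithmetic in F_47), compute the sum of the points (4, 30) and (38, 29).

(0, 39)

(4, 30) + (38, 29). λ = (29 - 30)/(38 - 4) ≡ 46/34 mod 47. 34⁻¹ ≡ 18 (mod 47) since 34·18 = 612 ≡ 1, so λ ≡ 29.
  x = λ² - 4 - 38 = 841 - 42 ≡ 0; y = λ·(4 - 0) - 30 ≡ 39. → (0, 39)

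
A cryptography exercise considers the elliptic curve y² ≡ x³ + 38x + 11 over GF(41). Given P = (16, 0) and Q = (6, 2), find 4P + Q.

First 4P:
Repeated addition: build up to 4P.
2P: (16, 0) + (16, 0): same x and y₁ ≡ -y₂, so the sum is O.
3P: O + (16, 0) = (16, 0) (identity).
4P: (16, 0) + (16, 0): same x and y₁ ≡ -y₂, so the sum is O.
4P = O.
Finally 4P + Q:
O + (6, 2) = (6, 2) (identity).

(6, 2)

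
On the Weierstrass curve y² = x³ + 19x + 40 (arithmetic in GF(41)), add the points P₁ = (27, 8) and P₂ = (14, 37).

(37, 8)

(27, 8) + (14, 37). λ = (37 - 8)/(14 - 27) ≡ 29/28 mod 41. 28⁻¹ ≡ 22 (mod 41), so λ ≡ 23.
  x = λ² - 27 - 14 = 529 - 41 ≡ 37; y = λ·(27 - 37) - 8 ≡ 8. → (37, 8)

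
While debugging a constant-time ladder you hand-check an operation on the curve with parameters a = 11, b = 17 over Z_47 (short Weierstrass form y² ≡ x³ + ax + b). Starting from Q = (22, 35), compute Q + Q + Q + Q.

(20, 23)

Repeated addition: build up to 4Q.
2Q: tangent at (22, 35): λ = (3·22² + 11)/(2·35) ≡ 6/23. 23⁻¹ ≡ 45 (mod 47), so λ ≡ 6·45 ≡ 35.
  x = λ² - 22 - 22 = 1225 - 44 ≡ 6; y = λ·(22 - 6) - 35 ≡ 8. → (6, 8)
3Q: (6, 8) + (22, 35). λ = (35 - 8)/(22 - 6) ≡ 27/16 mod 47. 16⁻¹ ≡ 3 (mod 47) since 16·3 = 48 ≡ 1, so λ ≡ 34.
  x = λ² - 6 - 22 = 1156 - 28 ≡ 0; y = λ·(6 - 0) - 8 ≡ 8. → (0, 8)
4Q: (0, 8) + (22, 35). λ = (35 - 8)/(22 - 0) ≡ 27/22 mod 47. 22⁻¹ ≡ 15 (mod 47), so λ ≡ 29.
  x = λ² - 0 - 22 = 841 - 22 ≡ 20; y = λ·(0 - 20) - 8 ≡ 23. → (20, 23)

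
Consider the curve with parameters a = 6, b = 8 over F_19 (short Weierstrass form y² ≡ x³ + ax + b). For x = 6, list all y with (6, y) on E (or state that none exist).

none

x³ + 6x + 8 = 260 ≡ 13 (mod 19).
13 is a non-residue mod 19; no y exists.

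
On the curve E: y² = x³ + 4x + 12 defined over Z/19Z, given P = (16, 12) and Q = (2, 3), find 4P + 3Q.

First 4P:
Repeated addition: build up to 4P.
2P: tangent at (16, 12): λ = (3·16² + 4)/(2·12) ≡ 12/5. 5⁻¹ ≡ 4 (mod 19), so λ ≡ 12·4 ≡ 10.
  x = λ² - 16 - 16 = 100 - 32 ≡ 11; y = λ·(16 - 11) - 12 ≡ 0. → (11, 0)
3P: (11, 0) + (16, 12). λ = (12 - 0)/(16 - 11) ≡ 12/5 mod 19. 5⁻¹ ≡ 4 (mod 19) since 5·4 = 20 ≡ 1, so λ ≡ 10.
  x = λ² - 11 - 16 = 100 - 27 ≡ 16; y = λ·(11 - 16) - 0 ≡ 7. → (16, 7)
4P: (16, 7) + (16, 12): same x and y₁ ≡ -y₂, so the sum is 𝒪.
4P = 𝒪.
Next 3Q:
Repeated addition: build up to 3Q.
2Q: tangent at (2, 3): λ = (3·2² + 4)/(2·3) ≡ 16/6. 6⁻¹ ≡ 16 (mod 19) since 6·16 = 96 ≡ 1, so λ ≡ 16·16 ≡ 9.
  x = λ² - 2 - 2 = 81 - 4 ≡ 1; y = λ·(2 - 1) - 3 ≡ 6. → (1, 6)
3Q: (1, 6) + (2, 3). λ = (3 - 6)/(2 - 1) ≡ 16/1 mod 19. 1⁻¹ ≡ 1 (mod 19), so λ ≡ 16.
  x = λ² - 1 - 2 = 256 - 3 ≡ 6; y = λ·(1 - 6) - 6 ≡ 9. → (6, 9)
3Q = (6, 9).
Finally 4P + 3Q:
𝒪 + (6, 9) = (6, 9) (identity).

(6, 9)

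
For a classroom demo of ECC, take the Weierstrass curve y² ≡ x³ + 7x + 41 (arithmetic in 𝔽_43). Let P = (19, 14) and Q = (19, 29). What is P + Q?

O

The two points share x = 19 and their y-coordinates satisfy 14 + 29 ≡ 0 (mod 43), so they are inverses. Their sum is the point at infinity.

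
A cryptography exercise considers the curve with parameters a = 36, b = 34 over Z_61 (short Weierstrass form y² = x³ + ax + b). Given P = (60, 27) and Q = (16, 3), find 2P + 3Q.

First 2P:
Repeated addition: build up to 2P.
2P: tangent at (60, 27): λ = (3·60² + 36)/(2·27) ≡ 39/54. 54⁻¹ ≡ 26 (mod 61), so λ ≡ 39·26 ≡ 38.
  x = λ² - 60 - 60 = 1444 - 120 ≡ 43; y = λ·(60 - 43) - 27 ≡ 9. → (43, 9)
2P = (43, 9).
Next 3Q:
Repeated addition: build up to 3Q.
2Q: tangent at (16, 3): λ = (3·16² + 36)/(2·3) ≡ 11/6. 6⁻¹ ≡ 51 (mod 61), so λ ≡ 11·51 ≡ 12.
  x = λ² - 16 - 16 = 144 - 32 ≡ 51; y = λ·(16 - 51) - 3 ≡ 4. → (51, 4)
3Q: (51, 4) + (16, 3). λ = (3 - 4)/(16 - 51) ≡ 60/26 mod 61. 26⁻¹ ≡ 54 (mod 61), so λ ≡ 7.
  x = λ² - 51 - 16 = 49 - 67 ≡ 43; y = λ·(51 - 43) - 4 ≡ 52. → (43, 52)
3Q = (43, 52).
Finally 2P + 3Q:
(43, 9) + (43, 52): same x and y₁ ≡ -y₂, so the sum is O.

O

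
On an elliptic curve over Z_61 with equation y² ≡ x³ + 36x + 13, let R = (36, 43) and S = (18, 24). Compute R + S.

(26, 15)

(36, 43) + (18, 24). λ = (24 - 43)/(18 - 36) ≡ 42/43 mod 61. 43⁻¹ ≡ 44 (mod 61), so λ ≡ 18.
  x = λ² - 36 - 18 = 324 - 54 ≡ 26; y = λ·(36 - 26) - 43 ≡ 15. → (26, 15)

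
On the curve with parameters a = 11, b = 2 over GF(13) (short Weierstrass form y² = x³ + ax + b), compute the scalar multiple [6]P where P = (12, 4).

Repeated addition: build up to 6P.
2P: tangent at (12, 4): λ = (3·12² + 11)/(2·4) ≡ 1/8. 8⁻¹ ≡ 5 (mod 13), so λ ≡ 1·5 ≡ 5.
  x = λ² - 12 - 12 = 25 - 24 ≡ 1; y = λ·(12 - 1) - 4 ≡ 12. → (1, 12)
3P: (1, 12) + (12, 4). λ = (4 - 12)/(12 - 1) ≡ 5/11 mod 13. 11⁻¹ ≡ 6 (mod 13) since 11·6 = 66 ≡ 1, so λ ≡ 4.
  x = λ² - 1 - 12 = 16 - 13 ≡ 3; y = λ·(1 - 3) - 12 ≡ 6. → (3, 6)
4P: (3, 6) + (12, 4). λ = (4 - 6)/(12 - 3) ≡ 11/9 mod 13. 9⁻¹ ≡ 3 (mod 13), so λ ≡ 7.
  x = λ² - 3 - 12 = 49 - 15 ≡ 8; y = λ·(3 - 8) - 6 ≡ 11. → (8, 11)
5P: (8, 11) + (12, 4). λ = (4 - 11)/(12 - 8) ≡ 6/4 mod 13. 4⁻¹ ≡ 10 (mod 13) since 4·10 = 40 ≡ 1, so λ ≡ 8.
  x = λ² - 8 - 12 = 64 - 20 ≡ 5; y = λ·(8 - 5) - 11 ≡ 0. → (5, 0)
6P: (5, 0) + (12, 4). λ = (4 - 0)/(12 - 5) ≡ 4/7 mod 13. 7⁻¹ ≡ 2 (mod 13), so λ ≡ 8.
  x = λ² - 5 - 12 = 64 - 17 ≡ 8; y = λ·(5 - 8) - 0 ≡ 2. → (8, 2)

(8, 2)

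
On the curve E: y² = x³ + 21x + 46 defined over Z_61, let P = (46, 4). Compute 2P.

tangent at (46, 4): λ = (3·46² + 21)/(2·4) ≡ 25/8. 8⁻¹ ≡ 23 (mod 61), so λ ≡ 25·23 ≡ 26.
  x = λ² - 46 - 46 = 676 - 92 ≡ 35; y = λ·(46 - 35) - 4 ≡ 38. → (35, 38)

(35, 38)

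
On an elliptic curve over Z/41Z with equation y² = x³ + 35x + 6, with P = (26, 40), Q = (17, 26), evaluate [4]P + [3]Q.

First 4P:
Repeated addition: build up to 4P.
2P: tangent at (26, 40): λ = (3·26² + 35)/(2·40) ≡ 13/39. 39⁻¹ ≡ 20 (mod 41), so λ ≡ 13·20 ≡ 14.
  x = λ² - 26 - 26 = 196 - 52 ≡ 21; y = λ·(26 - 21) - 40 ≡ 30. → (21, 30)
3P: (21, 30) + (26, 40). λ = (40 - 30)/(26 - 21) ≡ 10/5 mod 41. 5⁻¹ ≡ 33 (mod 41), so λ ≡ 2.
  x = λ² - 21 - 26 = 4 - 47 ≡ 39; y = λ·(21 - 39) - 30 ≡ 16. → (39, 16)
4P: (39, 16) + (26, 40). λ = (40 - 16)/(26 - 39) ≡ 24/28 mod 41. 28⁻¹ ≡ 22 (mod 41) since 28·22 = 616 ≡ 1, so λ ≡ 36.
  x = λ² - 39 - 26 = 1296 - 65 ≡ 1; y = λ·(39 - 1) - 16 ≡ 40. → (1, 40)
4P = (1, 40).
Next 3Q:
Repeated addition: build up to 3Q.
2Q: tangent at (17, 26): λ = (3·17² + 35)/(2·26) ≡ 0/11. 11⁻¹ ≡ 15 (mod 41), so λ ≡ 0·15 ≡ 0.
  x = λ² - 17 - 17 = 0 - 34 ≡ 7; y = λ·(17 - 7) - 26 ≡ 15. → (7, 15)
3Q: (7, 15) + (17, 26). λ = (26 - 15)/(17 - 7) ≡ 11/10 mod 41. 10⁻¹ ≡ 37 (mod 41), so λ ≡ 38.
  x = λ² - 7 - 17 = 1444 - 24 ≡ 26; y = λ·(7 - 26) - 15 ≡ 1. → (26, 1)
3Q = (26, 1).
Finally 4P + 3Q:
(1, 40) + (26, 1). λ = (1 - 40)/(26 - 1) ≡ 2/25 mod 41. 25⁻¹ ≡ 23 (mod 41) since 25·23 = 575 ≡ 1, so λ ≡ 5.
  x = λ² - 1 - 26 = 25 - 27 ≡ 39; y = λ·(1 - 39) - 40 ≡ 16. → (39, 16)

(39, 16)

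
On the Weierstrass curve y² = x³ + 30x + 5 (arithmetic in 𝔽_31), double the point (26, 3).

tangent at (26, 3): λ = (3·26² + 30)/(2·3) ≡ 12/6. 6⁻¹ ≡ 26 (mod 31) since 6·26 = 156 ≡ 1, so λ ≡ 12·26 ≡ 2.
  x = λ² - 26 - 26 = 4 - 52 ≡ 14; y = λ·(26 - 14) - 3 ≡ 21. → (14, 21)

(14, 21)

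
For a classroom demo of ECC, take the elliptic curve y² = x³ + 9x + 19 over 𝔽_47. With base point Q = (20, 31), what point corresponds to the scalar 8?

(46, 3)

Double-and-add on 8 = (1000)₂. Start with Q = (20, 31) for the leading 1-bit.
double: tangent at (20, 31): λ = (3·20² + 9)/(2·31) ≡ 34/15. 15⁻¹ ≡ 22 (mod 47) since 15·22 = 330 ≡ 1, so λ ≡ 34·22 ≡ 43.
  x = λ² - 20 - 20 = 1849 - 40 ≡ 23; y = λ·(20 - 23) - 31 ≡ 28. → (23, 28)
double: tangent at (23, 28): λ = (3·23² + 9)/(2·28) ≡ 45/9. 9⁻¹ ≡ 21 (mod 47), so λ ≡ 45·21 ≡ 5.
  x = λ² - 23 - 23 = 25 - 46 ≡ 26; y = λ·(23 - 26) - 28 ≡ 4. → (26, 4)
double: tangent at (26, 4): λ = (3·26² + 9)/(2·4) ≡ 16/8. 8⁻¹ ≡ 6 (mod 47), so λ ≡ 16·6 ≡ 2.
  x = λ² - 26 - 26 = 4 - 52 ≡ 46; y = λ·(26 - 46) - 4 ≡ 3. → (46, 3)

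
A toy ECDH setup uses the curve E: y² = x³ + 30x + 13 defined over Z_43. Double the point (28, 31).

(4, 38)

tangent at (28, 31): λ = (3·28² + 30)/(2·31) ≡ 17/19. 19⁻¹ ≡ 34 (mod 43) since 19·34 = 646 ≡ 1, so λ ≡ 17·34 ≡ 19.
  x = λ² - 28 - 28 = 361 - 56 ≡ 4; y = λ·(28 - 4) - 31 ≡ 38. → (4, 38)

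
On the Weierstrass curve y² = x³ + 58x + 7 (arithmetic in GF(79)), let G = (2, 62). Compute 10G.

Repeated addition: build up to 10G.
2G: tangent at (2, 62): λ = (3·2² + 58)/(2·62) ≡ 70/45. 45⁻¹ ≡ 72 (mod 79) since 45·72 = 3240 ≡ 1, so λ ≡ 70·72 ≡ 63.
  x = λ² - 2 - 2 = 3969 - 4 ≡ 15; y = λ·(2 - 15) - 62 ≡ 67. → (15, 67)
3G: (15, 67) + (2, 62). λ = (62 - 67)/(2 - 15) ≡ 74/66 mod 79. 66⁻¹ ≡ 6 (mod 79) since 66·6 = 396 ≡ 1, so λ ≡ 49.
  x = λ² - 15 - 2 = 2401 - 17 ≡ 14; y = λ·(15 - 14) - 67 ≡ 61. → (14, 61)
4G: (14, 61) + (2, 62). λ = (62 - 61)/(2 - 14) ≡ 1/67 mod 79. 67⁻¹ ≡ 46 (mod 79), so λ ≡ 46.
  x = λ² - 14 - 2 = 2116 - 16 ≡ 46; y = λ·(14 - 46) - 61 ≡ 47. → (46, 47)
5G: (46, 47) + (2, 62). λ = (62 - 47)/(2 - 46) ≡ 15/35 mod 79. 35⁻¹ ≡ 70 (mod 79), so λ ≡ 23.
  x = λ² - 46 - 2 = 529 - 48 ≡ 7; y = λ·(46 - 7) - 47 ≡ 60. → (7, 60)
6G: (7, 60) + (2, 62). λ = (62 - 60)/(2 - 7) ≡ 2/74 mod 79. 74⁻¹ ≡ 63 (mod 79), so λ ≡ 47.
  x = λ² - 7 - 2 = 2209 - 9 ≡ 67; y = λ·(7 - 67) - 60 ≡ 43. → (67, 43)
7G: (67, 43) + (2, 62). λ = (62 - 43)/(2 - 67) ≡ 19/14 mod 79. 14⁻¹ ≡ 17 (mod 79), so λ ≡ 7.
  x = λ² - 67 - 2 = 49 - 69 ≡ 59; y = λ·(67 - 59) - 43 ≡ 13. → (59, 13)
8G: (59, 13) + (2, 62). λ = (62 - 13)/(2 - 59) ≡ 49/22 mod 79. 22⁻¹ ≡ 18 (mod 79), so λ ≡ 13.
  x = λ² - 59 - 2 = 169 - 61 ≡ 29; y = λ·(59 - 29) - 13 ≡ 61. → (29, 61)
9G: (29, 61) + (2, 62). λ = (62 - 61)/(2 - 29) ≡ 1/52 mod 79. 52⁻¹ ≡ 38 (mod 79), so λ ≡ 38.
  x = λ² - 29 - 2 = 1444 - 31 ≡ 70; y = λ·(29 - 70) - 61 ≡ 40. → (70, 40)
10G: (70, 40) + (2, 62). λ = (62 - 40)/(2 - 70) ≡ 22/11 mod 79. 11⁻¹ ≡ 36 (mod 79) since 11·36 = 396 ≡ 1, so λ ≡ 2.
  x = λ² - 70 - 2 = 4 - 72 ≡ 11; y = λ·(70 - 11) - 40 ≡ 78. → (11, 78)

(11, 78)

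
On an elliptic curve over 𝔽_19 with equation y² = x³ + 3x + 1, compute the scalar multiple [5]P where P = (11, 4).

Double-and-add on 5 = (101)₂. Start with P = (11, 4) for the leading 1-bit.
double: tangent at (11, 4): λ = (3·11² + 3)/(2·4) ≡ 5/8. 8⁻¹ ≡ 12 (mod 19), so λ ≡ 5·12 ≡ 3.
  x = λ² - 11 - 11 = 9 - 22 ≡ 6; y = λ·(11 - 6) - 4 ≡ 11. → (6, 11)
double: tangent at (6, 11): λ = (3·6² + 3)/(2·11) ≡ 16/3. 3⁻¹ ≡ 13 (mod 19), so λ ≡ 16·13 ≡ 18.
  x = λ² - 6 - 6 = 324 - 12 ≡ 8; y = λ·(6 - 8) - 11 ≡ 10. → (8, 10)
add P: (8, 10) + (11, 4). λ = (4 - 10)/(11 - 8) ≡ 13/3 mod 19. 3⁻¹ ≡ 13 (mod 19), so λ ≡ 17.
  x = λ² - 8 - 11 = 289 - 19 ≡ 4; y = λ·(8 - 4) - 10 ≡ 1. → (4, 1)

(4, 1)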